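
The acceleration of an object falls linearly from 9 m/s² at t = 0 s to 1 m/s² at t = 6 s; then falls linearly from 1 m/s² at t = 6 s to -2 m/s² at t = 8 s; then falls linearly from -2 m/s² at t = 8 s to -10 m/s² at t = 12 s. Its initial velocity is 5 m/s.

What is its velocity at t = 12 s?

10 m/s

Δv equals the area under the a-t graph; then v = v₀ + Δv.
0–6 s: ½(9 + 1)(6) = 30 m/s
6–8 s: ½(1 + -2)(2) = -1 m/s
8–12 s: ½(-2 + -10)(4) = -24 m/s
Δv = 5 m/s, so v(12) = 5 + (5) = 10 m/s.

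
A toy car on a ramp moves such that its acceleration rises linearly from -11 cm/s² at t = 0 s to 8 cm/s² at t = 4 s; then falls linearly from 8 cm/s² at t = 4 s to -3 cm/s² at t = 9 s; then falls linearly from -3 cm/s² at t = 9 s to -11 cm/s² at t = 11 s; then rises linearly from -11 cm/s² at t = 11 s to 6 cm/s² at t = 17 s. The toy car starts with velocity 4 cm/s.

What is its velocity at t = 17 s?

Δv equals the area under the a-t graph; then v = v₀ + Δv.
0–4 s: ½(-11 + 8)(4) = -6 cm/s
4–9 s: ½(8 + -3)(5) = 12.5 cm/s
9–11 s: ½(-3 + -11)(2) = -14 cm/s
11–17 s: ½(-11 + 6)(6) = -15 cm/s
Δv = -22.5 cm/s, so v(17) = 4 + (-22.5) = -18.5 cm/s.

-18.5 cm/s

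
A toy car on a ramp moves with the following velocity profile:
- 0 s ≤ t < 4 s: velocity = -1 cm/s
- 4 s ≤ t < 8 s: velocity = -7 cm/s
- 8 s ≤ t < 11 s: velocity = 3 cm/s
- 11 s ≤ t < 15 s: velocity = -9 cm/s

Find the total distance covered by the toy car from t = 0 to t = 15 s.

Distance (not displacement) is the total path length: add the absolute areas under v-t.
0–4 s: |-1| × 4 = 4 cm
4–8 s: |-7| × 4 = 28 cm
8–11 s: |3| × 3 = 9 cm
11–15 s: |-9| × 4 = 36 cm
Total distance = 77 cm

77 cm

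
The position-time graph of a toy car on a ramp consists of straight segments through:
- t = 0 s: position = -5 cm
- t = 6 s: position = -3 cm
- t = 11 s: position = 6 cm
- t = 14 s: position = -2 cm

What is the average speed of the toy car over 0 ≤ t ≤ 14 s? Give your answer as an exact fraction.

19/14 cm/s

Average speed = (total path length)/(elapsed time); on a piecewise-linear x-t graph the path length is Σ|Δx|.
0–6 s: |Δx| = |-3 − -5| = 2 cm
6–11 s: |Δx| = |6 − -3| = 9 cm
11–14 s: |Δx| = |-2 − 6| = 8 cm
Total path = 19 cm; average speed = 19/14 = 19/14 cm/s.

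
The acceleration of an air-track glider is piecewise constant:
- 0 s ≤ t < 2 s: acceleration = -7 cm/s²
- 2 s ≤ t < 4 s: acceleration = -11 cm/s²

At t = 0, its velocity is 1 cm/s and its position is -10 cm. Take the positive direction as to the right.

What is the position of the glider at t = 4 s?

-70 cm

On each constant-a segment, Δv = aΔt and Δx = v₀Δt + ½aΔt²; chain segment to segment.
0–2 s: v starts 1 cm/s; Δx = 1·2 + ½·-7·2² = -12 cm; v ends -13 cm/s.
2–4 s: v starts -13 cm/s; Δx = -13·2 + ½·-11·2² = -48 cm; v ends -35 cm/s.
x(4) = -10 + Σ Δx = -70 cm.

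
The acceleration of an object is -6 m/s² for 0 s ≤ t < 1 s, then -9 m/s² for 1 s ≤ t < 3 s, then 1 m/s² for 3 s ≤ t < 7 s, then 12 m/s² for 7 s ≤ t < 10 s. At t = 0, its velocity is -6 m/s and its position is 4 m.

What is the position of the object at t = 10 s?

-183 m

On each constant-a segment, Δv = aΔt and Δx = v₀Δt + ½aΔt²; chain segment to segment.
0–1 s: v starts -6 m/s; Δx = -6·1 + ½·-6·1² = -9 m; v ends -12 m/s.
1–3 s: v starts -12 m/s; Δx = -12·2 + ½·-9·2² = -42 m; v ends -30 m/s.
3–7 s: v starts -30 m/s; Δx = -30·4 + ½·1·4² = -112 m; v ends -26 m/s.
7–10 s: v starts -26 m/s; Δx = -26·3 + ½·12·3² = -24 m; v ends 10 m/s.
x(10) = 4 + Σ Δx = -183 m.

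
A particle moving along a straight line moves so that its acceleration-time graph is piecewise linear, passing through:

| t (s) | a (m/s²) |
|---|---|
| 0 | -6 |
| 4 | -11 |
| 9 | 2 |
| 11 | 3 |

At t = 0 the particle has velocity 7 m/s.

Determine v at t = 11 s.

Δv equals the area under the a-t graph; then v = v₀ + Δv.
0–4 s: ½(-6 + -11)(4) = -34 m/s
4–9 s: ½(-11 + 2)(5) = -22.5 m/s
9–11 s: ½(2 + 3)(2) = 5 m/s
Δv = -51.5 m/s, so v(11) = 7 + (-51.5) = -44.5 m/s.

-44.5 m/s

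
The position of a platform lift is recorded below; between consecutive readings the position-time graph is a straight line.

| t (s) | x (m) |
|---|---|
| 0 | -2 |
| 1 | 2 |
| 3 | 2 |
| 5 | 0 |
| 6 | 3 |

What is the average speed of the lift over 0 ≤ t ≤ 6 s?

Average speed = (total path length)/(elapsed time); on a piecewise-linear x-t graph the path length is Σ|Δx|.
0–1 s: |Δx| = |2 − -2| = 4 m
1–3 s: |Δx| = |2 − 2| = 0 m
3–5 s: |Δx| = |0 − 2| = 2 m
5–6 s: |Δx| = |3 − 0| = 3 m
Total path = 9 m; average speed = 9/6 = 1.5 m/s.

1.5 m/s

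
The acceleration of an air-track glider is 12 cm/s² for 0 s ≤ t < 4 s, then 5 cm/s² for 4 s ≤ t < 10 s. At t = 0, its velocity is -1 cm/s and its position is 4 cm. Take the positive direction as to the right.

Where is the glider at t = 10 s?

On each constant-a segment, Δv = aΔt and Δx = v₀Δt + ½aΔt²; chain segment to segment.
0–4 s: v starts -1 cm/s; Δx = -1·4 + ½·12·4² = 92 cm; v ends 47 cm/s.
4–10 s: v starts 47 cm/s; Δx = 47·6 + ½·5·6² = 372 cm; v ends 77 cm/s.
x(10) = 4 + Σ Δx = 468 cm.

468 cm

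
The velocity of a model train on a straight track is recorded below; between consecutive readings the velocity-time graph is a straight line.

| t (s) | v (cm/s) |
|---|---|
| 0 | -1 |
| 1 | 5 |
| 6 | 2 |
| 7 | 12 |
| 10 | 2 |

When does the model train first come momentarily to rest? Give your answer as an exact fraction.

v changes sign on 0–1 s (from -1 to 5); the graph is linear there, so v = 0 at t = 0 + (1)·(1 − 0)/(5 − -1) = 1/6 s.

t = 1/6 s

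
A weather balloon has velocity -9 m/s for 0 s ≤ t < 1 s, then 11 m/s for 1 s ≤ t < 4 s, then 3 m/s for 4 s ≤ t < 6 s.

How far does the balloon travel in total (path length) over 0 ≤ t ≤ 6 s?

Distance (not displacement) is the total path length: add the absolute areas under v-t.
0–1 s: |-9| × 1 = 9 m
1–4 s: |11| × 3 = 33 m
4–6 s: |3| × 2 = 6 m
Total distance = 48 m

48 m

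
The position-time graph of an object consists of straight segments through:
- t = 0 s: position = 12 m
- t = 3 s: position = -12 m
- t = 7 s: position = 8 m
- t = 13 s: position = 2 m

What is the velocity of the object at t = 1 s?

Velocity is the slope of the x-t graph on 0–3 s: (-12 − 12)/(3 − 0) = -8 m/s.

-8 m/s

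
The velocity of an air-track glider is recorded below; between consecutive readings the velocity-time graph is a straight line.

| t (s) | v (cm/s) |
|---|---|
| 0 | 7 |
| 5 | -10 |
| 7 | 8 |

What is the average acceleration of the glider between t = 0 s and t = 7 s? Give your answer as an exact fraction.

Average acceleration = Δv/Δt = (8 − 7)/(7 − 0) = 1/7 cm/s².

1/7 cm/s²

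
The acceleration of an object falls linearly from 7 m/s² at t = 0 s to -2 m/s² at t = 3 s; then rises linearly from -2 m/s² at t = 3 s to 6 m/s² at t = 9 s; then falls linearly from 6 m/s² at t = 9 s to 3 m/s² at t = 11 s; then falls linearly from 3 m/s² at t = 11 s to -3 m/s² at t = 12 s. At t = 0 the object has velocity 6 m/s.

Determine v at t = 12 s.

34.5 m/s

Δv equals the area under the a-t graph; then v = v₀ + Δv.
0–3 s: ½(7 + -2)(3) = 7.5 m/s
3–9 s: ½(-2 + 6)(6) = 12 m/s
9–11 s: ½(6 + 3)(2) = 9 m/s
11–12 s: ½(3 + -3)(1) = 0 m/s
Δv = 28.5 m/s, so v(12) = 6 + (28.5) = 34.5 m/s.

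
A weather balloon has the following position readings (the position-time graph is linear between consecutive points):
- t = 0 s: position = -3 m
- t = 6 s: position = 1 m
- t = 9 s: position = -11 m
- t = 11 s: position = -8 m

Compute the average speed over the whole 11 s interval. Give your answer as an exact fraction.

Average speed = (total path length)/(elapsed time); on a piecewise-linear x-t graph the path length is Σ|Δx|.
0–6 s: |Δx| = |1 − -3| = 4 m
6–9 s: |Δx| = |-11 − 1| = 12 m
9–11 s: |Δx| = |-8 − -11| = 3 m
Total path = 19 m; average speed = 19/11 = 19/11 m/s.

19/11 m/s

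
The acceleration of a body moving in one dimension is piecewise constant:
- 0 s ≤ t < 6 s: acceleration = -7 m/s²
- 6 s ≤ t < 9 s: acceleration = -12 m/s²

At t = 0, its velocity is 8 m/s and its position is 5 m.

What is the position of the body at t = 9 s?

-229 m

On each constant-a segment, Δv = aΔt and Δx = v₀Δt + ½aΔt²; chain segment to segment.
0–6 s: v starts 8 m/s; Δx = 8·6 + ½·-7·6² = -78 m; v ends -34 m/s.
6–9 s: v starts -34 m/s; Δx = -34·3 + ½·-12·3² = -156 m; v ends -70 m/s.
x(9) = 5 + Σ Δx = -229 m.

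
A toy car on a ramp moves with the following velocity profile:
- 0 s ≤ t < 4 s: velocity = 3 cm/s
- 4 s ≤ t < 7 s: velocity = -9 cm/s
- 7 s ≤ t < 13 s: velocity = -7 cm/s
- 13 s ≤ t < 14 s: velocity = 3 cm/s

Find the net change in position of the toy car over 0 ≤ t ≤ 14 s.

-54 cm

Net displacement equals the area under the velocity-time graph (areas below the axis count negative).
0–4 s: 3 × 4 = 12 cm
4–7 s: -9 × 3 = -27 cm
7–13 s: -7 × 6 = -42 cm
13–14 s: 3 × 1 = 3 cm
Net displacement = -54 cm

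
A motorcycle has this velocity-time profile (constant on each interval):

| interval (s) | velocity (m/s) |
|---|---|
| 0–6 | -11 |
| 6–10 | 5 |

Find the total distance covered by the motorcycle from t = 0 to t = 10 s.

86 m

Total distance travelled is ∫|v| dt — sum the magnitudes of each area piece.
0–6 s: |-11| × 6 = 66 m
6–10 s: |5| × 4 = 20 m
Total distance = 86 m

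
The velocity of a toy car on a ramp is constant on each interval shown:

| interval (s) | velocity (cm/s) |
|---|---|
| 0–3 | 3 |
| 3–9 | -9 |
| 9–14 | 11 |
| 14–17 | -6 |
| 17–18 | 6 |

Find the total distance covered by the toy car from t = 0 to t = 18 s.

Total distance travelled is ∫|v| dt — sum the magnitudes of each area piece.
0–3 s: |3| × 3 = 9 cm
3–9 s: |-9| × 6 = 54 cm
9–14 s: |11| × 5 = 55 cm
14–17 s: |-6| × 3 = 18 cm
17–18 s: |6| × 1 = 6 cm
Total distance = 142 cm

142 cm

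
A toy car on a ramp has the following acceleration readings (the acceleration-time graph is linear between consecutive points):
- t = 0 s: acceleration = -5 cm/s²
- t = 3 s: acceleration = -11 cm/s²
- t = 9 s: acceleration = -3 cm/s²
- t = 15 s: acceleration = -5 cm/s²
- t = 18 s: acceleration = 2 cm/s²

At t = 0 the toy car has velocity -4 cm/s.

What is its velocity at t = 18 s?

-98.5 cm/s

Δv equals the area under the a-t graph; then v = v₀ + Δv.
0–3 s: ½(-5 + -11)(3) = -24 cm/s
3–9 s: ½(-11 + -3)(6) = -42 cm/s
9–15 s: ½(-3 + -5)(6) = -24 cm/s
15–18 s: ½(-5 + 2)(3) = -4.5 cm/s
Δv = -94.5 cm/s, so v(18) = -4 + (-94.5) = -98.5 cm/s.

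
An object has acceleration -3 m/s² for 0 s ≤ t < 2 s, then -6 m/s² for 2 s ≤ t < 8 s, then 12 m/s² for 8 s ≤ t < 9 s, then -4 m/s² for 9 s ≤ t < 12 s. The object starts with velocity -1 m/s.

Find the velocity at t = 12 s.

Δv equals the area under the a-t graph; then v = v₀ + Δv.
0–2 s: -3 × 2 = -6 m/s
2–8 s: -6 × 6 = -36 m/s
8–9 s: 12 × 1 = 12 m/s
9–12 s: -4 × 3 = -12 m/s
Δv = -42 m/s, so v(12) = -1 + (-42) = -43 m/s.

-43 m/s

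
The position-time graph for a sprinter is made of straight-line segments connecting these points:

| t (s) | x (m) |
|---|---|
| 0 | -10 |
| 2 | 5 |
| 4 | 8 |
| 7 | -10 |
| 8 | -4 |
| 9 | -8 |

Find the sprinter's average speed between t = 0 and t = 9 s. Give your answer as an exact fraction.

Average speed = (total path length)/(elapsed time); on a piecewise-linear x-t graph the path length is Σ|Δx|.
0–2 s: |Δx| = |5 − -10| = 15 m
2–4 s: |Δx| = |8 − 5| = 3 m
4–7 s: |Δx| = |-10 − 8| = 18 m
7–8 s: |Δx| = |-4 − -10| = 6 m
8–9 s: |Δx| = |-8 − -4| = 4 m
Total path = 46 m; average speed = 46/9 = 46/9 m/s.

46/9 m/s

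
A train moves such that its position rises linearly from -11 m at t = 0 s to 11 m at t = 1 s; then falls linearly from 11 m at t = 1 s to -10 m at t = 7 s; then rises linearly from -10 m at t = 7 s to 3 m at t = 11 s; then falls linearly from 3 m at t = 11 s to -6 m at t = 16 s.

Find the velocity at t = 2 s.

-3.5 m/s

Velocity is the slope of the x-t graph on 1–7 s: (-10 − 11)/(7 − 1) = -3.5 m/s.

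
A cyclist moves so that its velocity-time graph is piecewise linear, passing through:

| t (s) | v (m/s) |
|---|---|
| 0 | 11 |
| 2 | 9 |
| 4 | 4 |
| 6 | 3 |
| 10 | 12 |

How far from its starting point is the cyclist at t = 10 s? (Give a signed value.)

70 m

Displacement is the signed area under the v-t curve.
0–2 s: ½(11 + 9)(2) = 20 m
2–4 s: ½(9 + 4)(2) = 13 m
4–6 s: ½(4 + 3)(2) = 7 m
6–10 s: ½(3 + 12)(4) = 30 m
Net displacement = 70 m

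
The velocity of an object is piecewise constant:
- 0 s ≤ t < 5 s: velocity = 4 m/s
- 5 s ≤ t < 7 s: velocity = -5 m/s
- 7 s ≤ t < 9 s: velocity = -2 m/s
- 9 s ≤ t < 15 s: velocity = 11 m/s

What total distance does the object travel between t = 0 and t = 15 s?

Distance (not displacement) is the total path length: add the absolute areas under v-t.
0–5 s: |4| × 5 = 20 m
5–7 s: |-5| × 2 = 10 m
7–9 s: |-2| × 2 = 4 m
9–15 s: |11| × 6 = 66 m
Total distance = 100 m

100 m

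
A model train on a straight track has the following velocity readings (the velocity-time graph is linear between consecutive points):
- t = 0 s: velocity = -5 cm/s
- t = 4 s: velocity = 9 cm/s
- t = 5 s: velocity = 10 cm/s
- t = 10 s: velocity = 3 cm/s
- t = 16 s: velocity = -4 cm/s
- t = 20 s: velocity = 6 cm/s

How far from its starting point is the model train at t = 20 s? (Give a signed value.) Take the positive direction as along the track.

Net displacement equals the area under the velocity-time graph (areas below the axis count negative).
0–4 s: ½(-5 + 9)(4) = 8 cm
4–5 s: ½(9 + 10)(1) = 9.5 cm
5–10 s: ½(10 + 3)(5) = 32.5 cm
10–16 s: ½(3 + -4)(6) = -3 cm
16–20 s: ½(-4 + 6)(4) = 4 cm
Net displacement = 51 cm

51 cm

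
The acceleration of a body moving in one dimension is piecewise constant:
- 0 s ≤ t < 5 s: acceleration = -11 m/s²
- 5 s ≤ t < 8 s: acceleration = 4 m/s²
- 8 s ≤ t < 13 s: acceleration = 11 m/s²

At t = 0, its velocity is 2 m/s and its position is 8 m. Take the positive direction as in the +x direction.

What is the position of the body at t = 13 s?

On each constant-a segment, Δv = aΔt and Δx = v₀Δt + ½aΔt²; chain segment to segment.
0–5 s: v starts 2 m/s; Δx = 2·5 + ½·-11·5² = -127.5 m; v ends -53 m/s.
5–8 s: v starts -53 m/s; Δx = -53·3 + ½·4·3² = -141 m; v ends -41 m/s.
8–13 s: v starts -41 m/s; Δx = -41·5 + ½·11·5² = -67.5 m; v ends 14 m/s.
x(13) = 8 + Σ Δx = -328 m.

-328 m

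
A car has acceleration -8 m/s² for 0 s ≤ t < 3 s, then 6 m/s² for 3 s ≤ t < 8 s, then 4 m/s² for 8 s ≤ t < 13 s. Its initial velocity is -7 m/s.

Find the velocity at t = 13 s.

Δv equals the area under the a-t graph; then v = v₀ + Δv.
0–3 s: -8 × 3 = -24 m/s
3–8 s: 6 × 5 = 30 m/s
8–13 s: 4 × 5 = 20 m/s
Δv = 26 m/s, so v(13) = -7 + (26) = 19 m/s.

19 m/s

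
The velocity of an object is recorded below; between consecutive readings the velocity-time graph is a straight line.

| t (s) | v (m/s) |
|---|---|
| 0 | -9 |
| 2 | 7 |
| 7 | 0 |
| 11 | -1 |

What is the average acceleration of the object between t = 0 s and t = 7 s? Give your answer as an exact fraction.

9/7 m/s²

Average acceleration = Δv/Δt = (0 − -9)/(7 − 0) = 9/7 m/s².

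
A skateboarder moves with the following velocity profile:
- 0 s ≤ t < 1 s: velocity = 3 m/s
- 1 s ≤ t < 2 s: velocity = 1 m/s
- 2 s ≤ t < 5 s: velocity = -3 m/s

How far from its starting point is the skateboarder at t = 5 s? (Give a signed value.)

Displacement is the signed area under the v-t curve.
0–1 s: 3 × 1 = 3 m
1–2 s: 1 × 1 = 1 m
2–5 s: -3 × 3 = -9 m
Net displacement = -5 m

-5 m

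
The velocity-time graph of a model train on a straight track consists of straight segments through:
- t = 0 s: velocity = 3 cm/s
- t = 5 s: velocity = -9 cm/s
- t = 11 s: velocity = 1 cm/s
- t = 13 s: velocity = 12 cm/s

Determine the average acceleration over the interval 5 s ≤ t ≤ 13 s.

Average acceleration = Δv/Δt = (12 − -9)/(13 − 5) = 2.625 cm/s².

2.625 cm/s²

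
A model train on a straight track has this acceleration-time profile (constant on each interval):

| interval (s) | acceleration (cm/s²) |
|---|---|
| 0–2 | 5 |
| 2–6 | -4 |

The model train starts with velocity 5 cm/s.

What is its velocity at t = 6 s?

-1 cm/s

Δv equals the area under the a-t graph; then v = v₀ + Δv.
0–2 s: 5 × 2 = 10 cm/s
2–6 s: -4 × 4 = -16 cm/s
Δv = -6 cm/s, so v(6) = 5 + (-6) = -1 cm/s.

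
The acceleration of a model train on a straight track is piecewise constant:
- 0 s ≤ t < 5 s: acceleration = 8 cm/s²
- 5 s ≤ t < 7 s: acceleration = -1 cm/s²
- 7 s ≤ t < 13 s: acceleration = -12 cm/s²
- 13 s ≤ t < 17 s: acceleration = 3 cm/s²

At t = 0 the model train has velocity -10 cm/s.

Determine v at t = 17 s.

Δv equals the area under the a-t graph; then v = v₀ + Δv.
0–5 s: 8 × 5 = 40 cm/s
5–7 s: -1 × 2 = -2 cm/s
7–13 s: -12 × 6 = -72 cm/s
13–17 s: 3 × 4 = 12 cm/s
Δv = -22 cm/s, so v(17) = -10 + (-22) = -32 cm/s.

-32 cm/s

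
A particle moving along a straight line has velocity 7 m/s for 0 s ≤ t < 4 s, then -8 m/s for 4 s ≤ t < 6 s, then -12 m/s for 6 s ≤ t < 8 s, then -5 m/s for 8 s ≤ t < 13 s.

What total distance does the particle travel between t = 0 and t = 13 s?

Total distance travelled is ∫|v| dt — sum the magnitudes of each area piece.
0–4 s: |7| × 4 = 28 m
4–6 s: |-8| × 2 = 16 m
6–8 s: |-12| × 2 = 24 m
8–13 s: |-5| × 5 = 25 m
Total distance = 93 m

93 m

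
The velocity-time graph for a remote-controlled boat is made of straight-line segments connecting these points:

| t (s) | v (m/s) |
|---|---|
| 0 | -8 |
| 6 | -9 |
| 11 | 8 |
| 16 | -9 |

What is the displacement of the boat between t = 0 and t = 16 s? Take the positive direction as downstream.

Displacement is the signed area under the v-t curve.
0–6 s: ½(-8 + -9)(6) = -51 m
6–11 s: ½(-9 + 8)(5) = -2.5 m
11–16 s: ½(8 + -9)(5) = -2.5 m
Net displacement = -56 m

-56 m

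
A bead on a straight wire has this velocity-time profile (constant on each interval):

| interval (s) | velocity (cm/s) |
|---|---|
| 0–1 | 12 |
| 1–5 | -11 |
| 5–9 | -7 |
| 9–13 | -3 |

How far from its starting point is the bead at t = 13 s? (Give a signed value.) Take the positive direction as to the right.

Net displacement equals the area under the velocity-time graph (areas below the axis count negative).
0–1 s: 12 × 1 = 12 cm
1–5 s: -11 × 4 = -44 cm
5–9 s: -7 × 4 = -28 cm
9–13 s: -3 × 4 = -12 cm
Net displacement = -72 cm

-72 cm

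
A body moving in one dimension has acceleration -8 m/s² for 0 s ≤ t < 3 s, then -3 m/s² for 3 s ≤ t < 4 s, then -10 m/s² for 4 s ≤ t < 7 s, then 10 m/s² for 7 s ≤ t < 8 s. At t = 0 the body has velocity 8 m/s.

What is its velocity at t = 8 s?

Δv equals the area under the a-t graph; then v = v₀ + Δv.
0–3 s: -8 × 3 = -24 m/s
3–4 s: -3 × 1 = -3 m/s
4–7 s: -10 × 3 = -30 m/s
7–8 s: 10 × 1 = 10 m/s
Δv = -47 m/s, so v(8) = 8 + (-47) = -39 m/s.

-39 m/s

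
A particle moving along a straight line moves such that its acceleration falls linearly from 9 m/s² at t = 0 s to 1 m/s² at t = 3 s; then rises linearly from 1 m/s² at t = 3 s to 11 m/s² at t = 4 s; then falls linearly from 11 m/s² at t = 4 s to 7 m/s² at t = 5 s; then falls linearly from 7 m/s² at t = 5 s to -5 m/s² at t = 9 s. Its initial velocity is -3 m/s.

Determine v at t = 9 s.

Δv equals the area under the a-t graph; then v = v₀ + Δv.
0–3 s: ½(9 + 1)(3) = 15 m/s
3–4 s: ½(1 + 11)(1) = 6 m/s
4–5 s: ½(11 + 7)(1) = 9 m/s
5–9 s: ½(7 + -5)(4) = 4 m/s
Δv = 34 m/s, so v(9) = -3 + (34) = 31 m/s.

31 m/s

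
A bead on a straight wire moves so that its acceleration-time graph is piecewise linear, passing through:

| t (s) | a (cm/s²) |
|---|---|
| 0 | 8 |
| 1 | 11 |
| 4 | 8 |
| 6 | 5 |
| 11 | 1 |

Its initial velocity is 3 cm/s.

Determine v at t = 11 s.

69 cm/s

Δv equals the area under the a-t graph; then v = v₀ + Δv.
0–1 s: ½(8 + 11)(1) = 9.5 cm/s
1–4 s: ½(11 + 8)(3) = 28.5 cm/s
4–6 s: ½(8 + 5)(2) = 13 cm/s
6–11 s: ½(5 + 1)(5) = 15 cm/s
Δv = 66 cm/s, so v(11) = 3 + (66) = 69 cm/s.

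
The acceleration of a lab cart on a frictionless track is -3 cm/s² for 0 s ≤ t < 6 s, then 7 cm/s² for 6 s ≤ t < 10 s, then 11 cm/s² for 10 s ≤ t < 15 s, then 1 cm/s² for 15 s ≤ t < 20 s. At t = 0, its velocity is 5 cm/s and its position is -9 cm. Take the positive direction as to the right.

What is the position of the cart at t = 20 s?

On each constant-a segment, Δv = aΔt and Δx = v₀Δt + ½aΔt²; chain segment to segment.
0–6 s: v starts 5 cm/s; Δx = 5·6 + ½·-3·6² = -24 cm; v ends -13 cm/s.
6–10 s: v starts -13 cm/s; Δx = -13·4 + ½·7·4² = 4 cm; v ends 15 cm/s.
10–15 s: v starts 15 cm/s; Δx = 15·5 + ½·11·5² = 212.5 cm; v ends 70 cm/s.
15–20 s: v starts 70 cm/s; Δx = 70·5 + ½·1·5² = 362.5 cm; v ends 75 cm/s.
x(20) = -9 + Σ Δx = 546 cm.

546 cm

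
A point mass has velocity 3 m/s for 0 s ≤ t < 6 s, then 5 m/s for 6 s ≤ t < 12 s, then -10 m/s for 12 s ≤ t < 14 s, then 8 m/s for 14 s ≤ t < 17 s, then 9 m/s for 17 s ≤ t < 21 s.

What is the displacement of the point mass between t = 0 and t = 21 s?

88 m

Displacement is the signed area under the v-t curve.
0–6 s: 3 × 6 = 18 m
6–12 s: 5 × 6 = 30 m
12–14 s: -10 × 2 = -20 m
14–17 s: 8 × 3 = 24 m
17–21 s: 9 × 4 = 36 m
Net displacement = 88 m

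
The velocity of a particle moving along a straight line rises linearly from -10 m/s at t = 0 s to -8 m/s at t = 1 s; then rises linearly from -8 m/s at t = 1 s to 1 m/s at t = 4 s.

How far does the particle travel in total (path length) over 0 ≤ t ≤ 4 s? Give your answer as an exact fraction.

119/6 m

Distance (not displacement) is the total path length: add the absolute areas under v-t.
0–1 s: |½(-10 + -8)(1)| = 9 m
1–4 s: v = 0 at t = 11/3 s; triangle areas 32/3 + 1/6 = 65/6 m
Total distance = 119/6 m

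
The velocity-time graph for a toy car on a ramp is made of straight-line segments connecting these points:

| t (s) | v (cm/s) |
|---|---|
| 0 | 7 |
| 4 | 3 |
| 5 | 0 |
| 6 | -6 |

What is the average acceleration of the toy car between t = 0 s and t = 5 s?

-1.4 cm/s²

Average acceleration = Δv/Δt = (0 − 7)/(5 − 0) = -1.4 cm/s².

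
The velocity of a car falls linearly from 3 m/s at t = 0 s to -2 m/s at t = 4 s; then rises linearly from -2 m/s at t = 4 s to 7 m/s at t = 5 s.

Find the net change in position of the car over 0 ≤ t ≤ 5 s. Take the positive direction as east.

Net displacement equals the area under the velocity-time graph (areas below the axis count negative).
0–4 s: ½(3 + -2)(4) = 2 m
4–5 s: ½(-2 + 7)(1) = 2.5 m
Net displacement = 4.5 m

4.5 m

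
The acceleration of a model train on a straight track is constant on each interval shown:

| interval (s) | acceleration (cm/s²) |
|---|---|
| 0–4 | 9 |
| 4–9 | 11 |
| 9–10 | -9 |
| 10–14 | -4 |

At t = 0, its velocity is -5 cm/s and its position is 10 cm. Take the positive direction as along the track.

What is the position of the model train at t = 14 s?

712 cm

On each constant-a segment, Δv = aΔt and Δx = v₀Δt + ½aΔt²; chain segment to segment.
0–4 s: v starts -5 cm/s; Δx = -5·4 + ½·9·4² = 52 cm; v ends 31 cm/s.
4–9 s: v starts 31 cm/s; Δx = 31·5 + ½·11·5² = 292.5 cm; v ends 86 cm/s.
9–10 s: v starts 86 cm/s; Δx = 86·1 + ½·-9·1² = 81.5 cm; v ends 77 cm/s.
10–14 s: v starts 77 cm/s; Δx = 77·4 + ½·-4·4² = 276 cm; v ends 61 cm/s.
x(14) = 10 + Σ Δx = 712 cm.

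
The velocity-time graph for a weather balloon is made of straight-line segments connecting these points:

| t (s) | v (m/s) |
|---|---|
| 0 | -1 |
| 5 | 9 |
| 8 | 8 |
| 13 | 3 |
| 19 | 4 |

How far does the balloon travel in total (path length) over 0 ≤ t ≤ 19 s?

94.5 m

Distance (not displacement) is the total path length: add the absolute areas under v-t.
0–5 s: v = 0 at t = 0.5 s; triangle areas 0.25 + 20.25 = 20.5 m
5–8 s: |½(9 + 8)(3)| = 25.5 m
8–13 s: |½(8 + 3)(5)| = 27.5 m
13–19 s: |½(3 + 4)(6)| = 21 m
Total distance = 94.5 m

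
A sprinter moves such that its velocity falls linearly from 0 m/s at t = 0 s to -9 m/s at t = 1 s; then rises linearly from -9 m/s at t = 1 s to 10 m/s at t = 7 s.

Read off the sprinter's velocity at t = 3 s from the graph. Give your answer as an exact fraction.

-8/3 m/s

On 1–7 s the graph is linear from -9 to 10 m/s: v(3) = -9 + (10 − -9)·(3 − 1)/(7 − 1) = -8/3 m/s.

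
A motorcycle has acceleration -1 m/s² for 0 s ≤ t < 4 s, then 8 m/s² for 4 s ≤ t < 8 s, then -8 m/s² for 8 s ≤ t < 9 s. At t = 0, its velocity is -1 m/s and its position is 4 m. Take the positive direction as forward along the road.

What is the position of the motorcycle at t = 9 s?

59 m

On each constant-a segment, Δv = aΔt and Δx = v₀Δt + ½aΔt²; chain segment to segment.
0–4 s: v starts -1 m/s; Δx = -1·4 + ½·-1·4² = -12 m; v ends -5 m/s.
4–8 s: v starts -5 m/s; Δx = -5·4 + ½·8·4² = 44 m; v ends 27 m/s.
8–9 s: v starts 27 m/s; Δx = 27·1 + ½·-8·1² = 23 m; v ends 19 m/s.
x(9) = 4 + Σ Δx = 59 m.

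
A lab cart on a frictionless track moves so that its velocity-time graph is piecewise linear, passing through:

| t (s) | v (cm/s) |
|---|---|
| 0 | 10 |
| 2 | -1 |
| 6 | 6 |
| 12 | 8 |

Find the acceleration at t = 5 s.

Acceleration is the slope of the v-t graph on 2–6 s: (6 − -1)/(6 − 2) = 1.75 cm/s².

1.75 cm/s²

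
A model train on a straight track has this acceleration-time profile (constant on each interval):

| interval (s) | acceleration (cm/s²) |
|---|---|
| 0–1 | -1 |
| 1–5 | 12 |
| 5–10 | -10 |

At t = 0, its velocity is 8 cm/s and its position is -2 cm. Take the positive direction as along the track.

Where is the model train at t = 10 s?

On each constant-a segment, Δv = aΔt and Δx = v₀Δt + ½aΔt²; chain segment to segment.
0–1 s: v starts 8 cm/s; Δx = 8·1 + ½·-1·1² = 7.5 cm; v ends 7 cm/s.
1–5 s: v starts 7 cm/s; Δx = 7·4 + ½·12·4² = 124 cm; v ends 55 cm/s.
5–10 s: v starts 55 cm/s; Δx = 55·5 + ½·-10·5² = 150 cm; v ends 5 cm/s.
x(10) = -2 + Σ Δx = 279.5 cm.

279.5 cm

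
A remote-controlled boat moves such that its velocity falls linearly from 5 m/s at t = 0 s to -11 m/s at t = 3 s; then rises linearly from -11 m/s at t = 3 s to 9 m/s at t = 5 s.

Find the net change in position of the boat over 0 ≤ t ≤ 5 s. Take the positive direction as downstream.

-11 m

Displacement is the signed area under the v-t curve.
0–3 s: ½(5 + -11)(3) = -9 m
3–5 s: ½(-11 + 9)(2) = -2 m
Net displacement = -11 m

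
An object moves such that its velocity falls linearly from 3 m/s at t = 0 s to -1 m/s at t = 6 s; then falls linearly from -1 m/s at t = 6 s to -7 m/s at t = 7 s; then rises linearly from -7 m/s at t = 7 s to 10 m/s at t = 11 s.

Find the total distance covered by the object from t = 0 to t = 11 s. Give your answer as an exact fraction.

Distance (not displacement) is the total path length: add the absolute areas under v-t.
0–6 s: v = 0 at t = 4.5 s; triangle areas 6.75 + 0.75 = 7.5 m
6–7 s: |½(-1 + -7)(1)| = 4 m
7–11 s: v = 0 at t = 147/17 s; triangle areas 98/17 + 200/17 = 298/17 m
Total distance = 987/34 m

987/34 m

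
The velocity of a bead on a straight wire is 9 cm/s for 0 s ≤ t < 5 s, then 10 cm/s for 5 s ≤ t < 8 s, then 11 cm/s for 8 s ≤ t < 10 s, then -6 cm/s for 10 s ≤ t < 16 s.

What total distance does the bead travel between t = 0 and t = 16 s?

133 cm

Total distance travelled is ∫|v| dt — sum the magnitudes of each area piece.
0–5 s: |9| × 5 = 45 cm
5–8 s: |10| × 3 = 30 cm
8–10 s: |11| × 2 = 22 cm
10–16 s: |-6| × 6 = 36 cm
Total distance = 133 cm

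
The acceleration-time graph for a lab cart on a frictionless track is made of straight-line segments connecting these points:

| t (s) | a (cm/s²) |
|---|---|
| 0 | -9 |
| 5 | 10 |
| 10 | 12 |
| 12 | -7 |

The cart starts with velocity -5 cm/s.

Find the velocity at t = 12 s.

57.5 cm/s

Δv equals the area under the a-t graph; then v = v₀ + Δv.
0–5 s: ½(-9 + 10)(5) = 2.5 cm/s
5–10 s: ½(10 + 12)(5) = 55 cm/s
10–12 s: ½(12 + -7)(2) = 5 cm/s
Δv = 62.5 cm/s, so v(12) = -5 + (62.5) = 57.5 cm/s.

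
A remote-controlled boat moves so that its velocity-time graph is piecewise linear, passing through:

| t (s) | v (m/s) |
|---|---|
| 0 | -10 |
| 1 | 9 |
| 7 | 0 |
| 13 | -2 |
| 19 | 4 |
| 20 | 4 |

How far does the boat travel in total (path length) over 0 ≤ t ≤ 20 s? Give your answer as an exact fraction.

1967/38 m

Total distance travelled is ∫|v| dt — sum the magnitudes of each area piece.
0–1 s: v = 0 at t = 10/19 s; triangle areas 50/19 + 81/38 = 181/38 m
1–7 s: |½(9 + 0)(6)| = 27 m
7–13 s: |½(0 + -2)(6)| = 6 m
13–19 s: v = 0 at t = 15 s; triangle areas 2 + 8 = 10 m
19–20 s: |4| × 1 = 4 m
Total distance = 1967/38 m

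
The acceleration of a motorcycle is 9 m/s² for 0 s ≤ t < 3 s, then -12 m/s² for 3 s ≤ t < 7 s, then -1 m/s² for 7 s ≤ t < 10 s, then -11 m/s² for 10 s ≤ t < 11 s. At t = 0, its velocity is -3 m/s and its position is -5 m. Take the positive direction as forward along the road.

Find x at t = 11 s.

On each constant-a segment, Δv = aΔt and Δx = v₀Δt + ½aΔt²; chain segment to segment.
0–3 s: v starts -3 m/s; Δx = -3·3 + ½·9·3² = 31.5 m; v ends 24 m/s.
3–7 s: v starts 24 m/s; Δx = 24·4 + ½·-12·4² = 0 m; v ends -24 m/s.
7–10 s: v starts -24 m/s; Δx = -24·3 + ½·-1·3² = -76.5 m; v ends -27 m/s.
10–11 s: v starts -27 m/s; Δx = -27·1 + ½·-11·1² = -32.5 m; v ends -38 m/s.
x(11) = -5 + Σ Δx = -82.5 m.

-82.5 m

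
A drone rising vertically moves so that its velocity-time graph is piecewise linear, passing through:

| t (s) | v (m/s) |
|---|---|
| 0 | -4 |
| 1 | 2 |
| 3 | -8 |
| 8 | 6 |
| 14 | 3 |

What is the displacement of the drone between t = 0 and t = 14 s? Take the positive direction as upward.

15 m

Net displacement equals the area under the velocity-time graph (areas below the axis count negative).
0–1 s: ½(-4 + 2)(1) = -1 m
1–3 s: ½(2 + -8)(2) = -6 m
3–8 s: ½(-8 + 6)(5) = -5 m
8–14 s: ½(6 + 3)(6) = 27 m
Net displacement = 15 m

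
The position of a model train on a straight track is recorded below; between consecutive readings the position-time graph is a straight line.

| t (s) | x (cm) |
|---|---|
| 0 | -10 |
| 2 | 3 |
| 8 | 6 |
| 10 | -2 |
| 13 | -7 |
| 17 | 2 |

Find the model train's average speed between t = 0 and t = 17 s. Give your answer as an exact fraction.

Average speed = (total path length)/(elapsed time); on a piecewise-linear x-t graph the path length is Σ|Δx|.
0–2 s: |Δx| = |3 − -10| = 13 cm
2–8 s: |Δx| = |6 − 3| = 3 cm
8–10 s: |Δx| = |-2 − 6| = 8 cm
10–13 s: |Δx| = |-7 − -2| = 5 cm
13–17 s: |Δx| = |2 − -7| = 9 cm
Total path = 38 cm; average speed = 38/17 = 38/17 cm/s.

38/17 cm/s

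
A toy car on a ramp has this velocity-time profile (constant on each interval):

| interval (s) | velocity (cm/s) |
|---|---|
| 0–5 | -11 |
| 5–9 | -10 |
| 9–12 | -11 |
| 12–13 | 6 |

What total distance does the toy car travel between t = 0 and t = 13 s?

Total distance travelled is ∫|v| dt — sum the magnitudes of each area piece.
0–5 s: |-11| × 5 = 55 cm
5–9 s: |-10| × 4 = 40 cm
9–12 s: |-11| × 3 = 33 cm
12–13 s: |6| × 1 = 6 cm
Total distance = 134 cm

134 cm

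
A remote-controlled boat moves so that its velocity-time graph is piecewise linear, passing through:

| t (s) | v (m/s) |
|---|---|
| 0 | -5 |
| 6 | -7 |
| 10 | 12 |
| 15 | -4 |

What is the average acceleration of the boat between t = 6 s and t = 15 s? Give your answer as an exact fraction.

1/3 m/s²

Average acceleration = Δv/Δt = (-4 − -7)/(15 − 6) = 1/3 m/s².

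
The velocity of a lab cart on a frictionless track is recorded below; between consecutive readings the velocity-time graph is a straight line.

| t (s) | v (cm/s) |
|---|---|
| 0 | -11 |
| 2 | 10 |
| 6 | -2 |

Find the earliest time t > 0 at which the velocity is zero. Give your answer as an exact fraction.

v changes sign on 0–2 s (from -11 to 10); the graph is linear there, so v = 0 at t = 0 + (11)·(2 − 0)/(10 − -11) = 22/21 s.

t = 22/21 s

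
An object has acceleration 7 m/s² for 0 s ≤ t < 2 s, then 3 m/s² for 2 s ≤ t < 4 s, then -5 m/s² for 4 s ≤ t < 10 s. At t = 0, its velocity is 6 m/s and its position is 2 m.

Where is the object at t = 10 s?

140 m

On each constant-a segment, Δv = aΔt and Δx = v₀Δt + ½aΔt²; chain segment to segment.
0–2 s: v starts 6 m/s; Δx = 6·2 + ½·7·2² = 26 m; v ends 20 m/s.
2–4 s: v starts 20 m/s; Δx = 20·2 + ½·3·2² = 46 m; v ends 26 m/s.
4–10 s: v starts 26 m/s; Δx = 26·6 + ½·-5·6² = 66 m; v ends -4 m/s.
x(10) = 2 + Σ Δx = 140 m.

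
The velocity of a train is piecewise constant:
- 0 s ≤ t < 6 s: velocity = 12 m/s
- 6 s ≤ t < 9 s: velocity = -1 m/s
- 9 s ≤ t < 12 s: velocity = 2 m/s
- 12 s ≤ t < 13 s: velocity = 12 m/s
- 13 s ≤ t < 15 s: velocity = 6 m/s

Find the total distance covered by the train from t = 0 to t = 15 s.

105 m

Total distance travelled is ∫|v| dt — sum the magnitudes of each area piece.
0–6 s: |12| × 6 = 72 m
6–9 s: |-1| × 3 = 3 m
9–12 s: |2| × 3 = 6 m
12–13 s: |12| × 1 = 12 m
13–15 s: |6| × 2 = 12 m
Total distance = 105 m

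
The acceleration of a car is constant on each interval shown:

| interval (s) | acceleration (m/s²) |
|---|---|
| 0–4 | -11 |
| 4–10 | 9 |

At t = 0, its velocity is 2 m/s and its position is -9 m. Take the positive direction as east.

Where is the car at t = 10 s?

On each constant-a segment, Δv = aΔt and Δx = v₀Δt + ½aΔt²; chain segment to segment.
0–4 s: v starts 2 m/s; Δx = 2·4 + ½·-11·4² = -80 m; v ends -42 m/s.
4–10 s: v starts -42 m/s; Δx = -42·6 + ½·9·6² = -90 m; v ends 12 m/s.
x(10) = -9 + Σ Δx = -179 m.

-179 m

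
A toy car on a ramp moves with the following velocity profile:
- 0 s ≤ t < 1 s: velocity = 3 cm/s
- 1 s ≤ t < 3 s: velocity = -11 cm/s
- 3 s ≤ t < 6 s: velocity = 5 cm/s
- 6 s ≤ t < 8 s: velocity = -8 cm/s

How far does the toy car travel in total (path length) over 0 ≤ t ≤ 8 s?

Total distance travelled is ∫|v| dt — sum the magnitudes of each area piece.
0–1 s: |3| × 1 = 3 cm
1–3 s: |-11| × 2 = 22 cm
3–6 s: |5| × 3 = 15 cm
6–8 s: |-8| × 2 = 16 cm
Total distance = 56 cm

56 cm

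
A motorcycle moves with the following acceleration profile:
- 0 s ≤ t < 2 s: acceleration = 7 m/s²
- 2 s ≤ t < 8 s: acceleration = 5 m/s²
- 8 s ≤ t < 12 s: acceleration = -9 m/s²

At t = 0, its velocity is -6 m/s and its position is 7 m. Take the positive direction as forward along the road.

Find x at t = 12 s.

On each constant-a segment, Δv = aΔt and Δx = v₀Δt + ½aΔt²; chain segment to segment.
0–2 s: v starts -6 m/s; Δx = -6·2 + ½·7·2² = 2 m; v ends 8 m/s.
2–8 s: v starts 8 m/s; Δx = 8·6 + ½·5·6² = 138 m; v ends 38 m/s.
8–12 s: v starts 38 m/s; Δx = 38·4 + ½·-9·4² = 80 m; v ends 2 m/s.
x(12) = 7 + Σ Δx = 227 m.

227 m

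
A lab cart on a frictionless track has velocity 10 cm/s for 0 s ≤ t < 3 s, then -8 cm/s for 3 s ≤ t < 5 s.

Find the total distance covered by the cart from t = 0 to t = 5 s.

Distance (not displacement) is the total path length: add the absolute areas under v-t.
0–3 s: |10| × 3 = 30 cm
3–5 s: |-8| × 2 = 16 cm
Total distance = 46 cm

46 cm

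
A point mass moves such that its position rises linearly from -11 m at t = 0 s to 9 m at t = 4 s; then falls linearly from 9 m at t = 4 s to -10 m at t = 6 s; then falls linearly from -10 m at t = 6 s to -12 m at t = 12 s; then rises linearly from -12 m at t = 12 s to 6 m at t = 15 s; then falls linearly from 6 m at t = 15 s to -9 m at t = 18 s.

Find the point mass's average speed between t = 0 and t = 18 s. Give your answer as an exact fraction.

Average speed = (total path length)/(elapsed time); on a piecewise-linear x-t graph the path length is Σ|Δx|.
0–4 s: |Δx| = |9 − -11| = 20 m
4–6 s: |Δx| = |-10 − 9| = 19 m
6–12 s: |Δx| = |-12 − -10| = 2 m
12–15 s: |Δx| = |6 − -12| = 18 m
15–18 s: |Δx| = |-9 − 6| = 15 m
Total path = 74 m; average speed = 74/18 = 37/9 m/s.

37/9 m/s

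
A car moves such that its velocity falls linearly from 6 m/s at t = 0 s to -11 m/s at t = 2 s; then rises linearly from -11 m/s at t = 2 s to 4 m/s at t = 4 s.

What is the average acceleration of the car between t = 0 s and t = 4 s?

-0.5 m/s²

Average acceleration = Δv/Δt = (4 − 6)/(4 − 0) = -0.5 m/s².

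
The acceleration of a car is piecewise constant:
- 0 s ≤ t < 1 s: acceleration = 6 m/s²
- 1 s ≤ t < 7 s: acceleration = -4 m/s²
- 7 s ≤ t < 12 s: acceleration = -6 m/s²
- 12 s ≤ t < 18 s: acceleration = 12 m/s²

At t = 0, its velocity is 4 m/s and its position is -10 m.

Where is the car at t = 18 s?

On each constant-a segment, Δv = aΔt and Δx = v₀Δt + ½aΔt²; chain segment to segment.
0–1 s: v starts 4 m/s; Δx = 4·1 + ½·6·1² = 7 m; v ends 10 m/s.
1–7 s: v starts 10 m/s; Δx = 10·6 + ½·-4·6² = -12 m; v ends -14 m/s.
7–12 s: v starts -14 m/s; Δx = -14·5 + ½·-6·5² = -145 m; v ends -44 m/s.
12–18 s: v starts -44 m/s; Δx = -44·6 + ½·12·6² = -48 m; v ends 28 m/s.
x(18) = -10 + Σ Δx = -208 m.

-208 m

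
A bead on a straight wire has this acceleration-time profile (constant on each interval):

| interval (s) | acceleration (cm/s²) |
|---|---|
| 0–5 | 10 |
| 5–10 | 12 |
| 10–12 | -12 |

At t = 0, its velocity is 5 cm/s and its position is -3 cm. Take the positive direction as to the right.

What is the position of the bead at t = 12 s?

On each constant-a segment, Δv = aΔt and Δx = v₀Δt + ½aΔt²; chain segment to segment.
0–5 s: v starts 5 cm/s; Δx = 5·5 + ½·10·5² = 150 cm; v ends 55 cm/s.
5–10 s: v starts 55 cm/s; Δx = 55·5 + ½·12·5² = 425 cm; v ends 115 cm/s.
10–12 s: v starts 115 cm/s; Δx = 115·2 + ½·-12·2² = 206 cm; v ends 91 cm/s.
x(12) = -3 + Σ Δx = 778 cm.

778 cm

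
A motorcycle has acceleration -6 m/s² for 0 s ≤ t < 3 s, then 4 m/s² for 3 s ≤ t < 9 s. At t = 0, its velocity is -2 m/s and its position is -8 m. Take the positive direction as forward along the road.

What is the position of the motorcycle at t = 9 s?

-89 m

On each constant-a segment, Δv = aΔt and Δx = v₀Δt + ½aΔt²; chain segment to segment.
0–3 s: v starts -2 m/s; Δx = -2·3 + ½·-6·3² = -33 m; v ends -20 m/s.
3–9 s: v starts -20 m/s; Δx = -20·6 + ½·4·6² = -48 m; v ends 4 m/s.
x(9) = -8 + Σ Δx = -89 m.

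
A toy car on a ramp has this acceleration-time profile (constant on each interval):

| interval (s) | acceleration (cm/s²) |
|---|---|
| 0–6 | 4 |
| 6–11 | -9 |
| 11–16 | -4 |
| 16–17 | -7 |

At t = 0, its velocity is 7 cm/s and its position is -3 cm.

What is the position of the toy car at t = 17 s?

On each constant-a segment, Δv = aΔt and Δx = v₀Δt + ½aΔt²; chain segment to segment.
0–6 s: v starts 7 cm/s; Δx = 7·6 + ½·4·6² = 114 cm; v ends 31 cm/s.
6–11 s: v starts 31 cm/s; Δx = 31·5 + ½·-9·5² = 42.5 cm; v ends -14 cm/s.
11–16 s: v starts -14 cm/s; Δx = -14·5 + ½·-4·5² = -120 cm; v ends -34 cm/s.
16–17 s: v starts -34 cm/s; Δx = -34·1 + ½·-7·1² = -37.5 cm; v ends -41 cm/s.
x(17) = -3 + Σ Δx = -4 cm.

-4 cm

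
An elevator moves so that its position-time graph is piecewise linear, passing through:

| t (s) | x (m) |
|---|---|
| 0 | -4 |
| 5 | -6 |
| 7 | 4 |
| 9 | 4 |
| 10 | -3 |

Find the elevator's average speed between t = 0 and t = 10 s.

1.9 m/s

Average speed = (total path length)/(elapsed time); on a piecewise-linear x-t graph the path length is Σ|Δx|.
0–5 s: |Δx| = |-6 − -4| = 2 m
5–7 s: |Δx| = |4 − -6| = 10 m
7–9 s: |Δx| = |4 − 4| = 0 m
9–10 s: |Δx| = |-3 − 4| = 7 m
Total path = 19 m; average speed = 19/10 = 1.9 m/s.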